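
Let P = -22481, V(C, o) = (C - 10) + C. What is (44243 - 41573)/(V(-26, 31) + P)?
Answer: -2670/22543 ≈ -0.11844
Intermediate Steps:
V(C, o) = -10 + 2*C (V(C, o) = (-10 + C) + C = -10 + 2*C)
(44243 - 41573)/(V(-26, 31) + P) = (44243 - 41573)/((-10 + 2*(-26)) - 22481) = 2670/((-10 - 52) - 22481) = 2670/(-62 - 22481) = 2670/(-22543) = 2670*(-1/22543) = -2670/22543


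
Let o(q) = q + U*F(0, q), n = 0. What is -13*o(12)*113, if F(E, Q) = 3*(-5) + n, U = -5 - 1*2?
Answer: -171873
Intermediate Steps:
U = -7 (U = -5 - 2 = -7)
F(E, Q) = -15 (F(E, Q) = 3*(-5) + 0 = -15 + 0 = -15)
o(q) = 105 + q (o(q) = q - 7*(-15) = q + 105 = 105 + q)
-13*o(12)*113 = -13*(105 + 12)*113 = -13*117*113 = -1521*113 = -171873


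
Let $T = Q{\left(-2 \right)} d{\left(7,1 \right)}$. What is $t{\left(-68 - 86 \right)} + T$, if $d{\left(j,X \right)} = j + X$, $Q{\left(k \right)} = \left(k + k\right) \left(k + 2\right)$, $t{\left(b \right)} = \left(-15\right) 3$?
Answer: $-45$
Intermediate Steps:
$t{\left(b \right)} = -45$
$Q{\left(k \right)} = 2 k \left(2 + k\right)$
$d{\left(j,X \right)} = X + j$
$T = 0$ ($T = 2 \left(-2\right) \left(2 - 2\right) \left(1 + 7\right) = 2 \left(-2\right) 0 \cdot 8 = 0 \cdot 8 = 0$)
$t{\left(-68 - 86 \right)} + T = -45 + 0 = -45$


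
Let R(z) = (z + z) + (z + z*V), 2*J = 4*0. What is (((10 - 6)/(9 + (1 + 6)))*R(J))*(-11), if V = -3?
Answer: 0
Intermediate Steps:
J = 0 (J = (4*0)/2 = (½)*0 = 0)
R(z) = 0 (R(z) = (z + z) + (z + z*(-3)) = 2*z + (z - 3*z) = 2*z - 2*z = 0)
(((10 - 6)/(9 + (1 + 6)))*R(J))*(-11) = (((10 - 6)/(9 + (1 + 6)))*0)*(-11) = ((4/(9 + 7))*0)*(-11) = ((4/16)*0)*(-11) = ((4*(1/16))*0)*(-11) = ((¼)*0)*(-11) = 0*(-11) = 0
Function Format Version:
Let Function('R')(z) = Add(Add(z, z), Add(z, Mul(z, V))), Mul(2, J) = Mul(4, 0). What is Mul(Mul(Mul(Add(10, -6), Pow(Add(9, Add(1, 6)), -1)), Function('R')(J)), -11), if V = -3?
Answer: 0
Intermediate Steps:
J = 0 (J = Mul(Rational(1, 2), Mul(4, 0)) = Mul(Rational(1, 2), 0) = 0)
Function('R')(z) = 0 (Function('R')(z) = Add(Add(z, z), Add(z, Mul(z, -3))) = Add(Mul(2, z), Add(z, Mul(-3, z))) = Add(Mul(2, z), Mul(-2, z)) = 0)
Mul(Mul(Mul(Add(10, -6), Pow(Add(9, Add(1, 6)), -1)), Function('R')(J)), -11) = Mul(Mul(Mul(Add(10, -6), Pow(Add(9, Add(1, 6)), -1)), 0), -11) = Mul(Mul(Mul(4, Pow(Add(9, 7), -1)), 0), -11) = Mul(Mul(Mul(4, Pow(16, -1)), 0), -11) = Mul(Mul(Mul(4, Rational(1, 16)), 0), -11) = Mul(Mul(Rational(1, 4), 0), -11) = Mul(0, -11) = 0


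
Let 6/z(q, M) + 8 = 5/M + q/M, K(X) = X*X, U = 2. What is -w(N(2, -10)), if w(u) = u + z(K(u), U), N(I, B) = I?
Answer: -2/7 ≈ -0.28571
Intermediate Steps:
K(X) = X**2
z(q, M) = 6/(-8 + 5/M + q/M) (z(q, M) = 6/(-8 + (5/M + q/M)) = 6/(-8 + 5/M + q/M))
w(u) = u + 12/(-11 + u**2) (w(u) = u + 6*2/(5 + u**2 - 8*2) = u + 6*2/(5 + u**2 - 16) = u + 6*2/(-11 + u**2) = u + 12/(-11 + u**2))
-w(N(2, -10)) = -(2 + 12/(-11 + 2**2)) = -(2 + 12/(-11 + 4)) = -(2 + 12/(-7)) = -(2 + 12*(-1/7)) = -(2 - 12/7) = -1*2/7 = -2/7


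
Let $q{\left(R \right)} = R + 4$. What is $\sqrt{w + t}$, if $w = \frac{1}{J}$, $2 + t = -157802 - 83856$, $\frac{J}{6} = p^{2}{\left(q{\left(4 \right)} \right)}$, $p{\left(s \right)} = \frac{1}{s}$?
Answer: $\frac{2 i \sqrt{543711}}{3} \approx 491.58 i$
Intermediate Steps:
$q{\left(R \right)} = 4 + R$
$J = \frac{3}{32}$ ($J = 6 \left(\frac{1}{4 + 4}\right)^{2} = 6 \left(\frac{1}{8}\right)^{2} = \frac{6}{64} = 6 \cdot \frac{1}{64} = \frac{3}{32} \approx 0.09375$)
$t = -241660$ ($t = -2 - 241658 = -241660$)
$w = \frac{32}{3}$ ($w = \frac{1}{\frac{3}{32}} = \frac{32}{3} \approx 10.667$)
$\sqrt{w + t} = \sqrt{\frac{32}{3} - 241660} = \sqrt{- \frac{724948}{3}} = \frac{2 i \sqrt{543711}}{3}$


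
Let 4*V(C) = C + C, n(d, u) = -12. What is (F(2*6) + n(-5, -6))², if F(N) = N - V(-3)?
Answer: 9/4 ≈ 2.2500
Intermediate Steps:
V(C) = C/2 (V(C) = (C + C)/4 = (2*C)/4 = C/2)
F(N) = 3/2 + N (F(N) = N - (-3)/2 = N - 1*(-3/2) = N + 3/2 = 3/2 + N)
(F(2*6) + n(-5, -6))² = ((3/2 + 2*6) - 12)² = ((3/2 + 12) - 12)² = (27/2 - 12)² = (3/2)² = 9/4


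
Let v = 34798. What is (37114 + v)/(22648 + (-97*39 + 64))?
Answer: 71912/18929 ≈ 3.7990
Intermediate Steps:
(37114 + v)/(22648 + (-97*39 + 64)) = (37114 + 34798)/(22648 + (-97*39 + 64)) = 71912/(22648 + (-3783 + 64)) = 71912/(22648 - 3719) = 71912/18929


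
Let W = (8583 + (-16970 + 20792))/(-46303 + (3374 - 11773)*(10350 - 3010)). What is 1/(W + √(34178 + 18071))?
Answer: 765326016015/198873720743990574856 + 3806268459571369*√52249/198873720743990574856 ≈ 0.0043748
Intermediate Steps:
W = -12405/61694963 (W = (8583 + 3822)/(-46303 - 8399*7340) = 12405/(-46303 - 61648660) = 12405/(-61694963) = 12405*(-1/61694963) = -12405/61694963 ≈ -0.00020107)
1/(W + √(34178 + 18071)) = 1/(-12405/61694963 + √(34178 + 18071)) = 1/(-12405/61694963 + √52249)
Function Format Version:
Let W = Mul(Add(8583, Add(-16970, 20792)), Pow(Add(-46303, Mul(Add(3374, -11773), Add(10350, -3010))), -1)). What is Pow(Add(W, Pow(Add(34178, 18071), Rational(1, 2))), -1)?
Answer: Add(Rational(765326016015, 198873720743990574856), Mul(Rational(3806268459571369, 198873720743990574856), Pow(52249, Rational(1, 2)))) ≈ 0.0043748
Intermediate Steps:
W = Rational(-12405, 61694963) (W = Mul(Add(8583, 3822), Pow(Add(-46303, Mul(-8399, 7340)), -1)) = Mul(12405, Pow(Add(-46303, -61648660), -1)) = Mul(12405, Pow(-61694963, -1)) = Mul(12405, Rational(-1, 61694963)) = Rational(-12405, 61694963) ≈ -0.00020107)
Pow(Add(W, Pow(Add(34178, 18071), Rational(1, 2))), -1) = Pow(Add(Rational(-12405, 61694963), Pow(Add(34178, 18071), Rational(1, 2))), -1) = Pow(Add(Rational(-12405, 61694963), Pow(52249, Rational(1, 2))), -1)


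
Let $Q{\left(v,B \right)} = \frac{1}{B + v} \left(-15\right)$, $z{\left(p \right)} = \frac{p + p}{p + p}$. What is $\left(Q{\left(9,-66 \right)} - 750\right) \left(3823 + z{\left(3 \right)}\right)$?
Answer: $- \frac{54472880}{19} \approx -2.867 \cdot 10^{6}$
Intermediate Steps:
$z{\left(p \right)} = 1$ ($z{\left(p \right)} = \frac{2 p}{2 p} = 2 p \frac{1}{2 p} = 1$)
$Q{\left(v,B \right)} = - \frac{15}{B + v}$
$\left(Q{\left(9,-66 \right)} - 750\right) \left(3823 + z{\left(3 \right)}\right) = \left(- \frac{15}{-66 + 9} - 750\right) \left(3823 + 1\right) = \left(- \frac{15}{-57} - 750\right) 3824 = \left(\left(-15\right) \left(- \frac{1}{57}\right) - 750\right) 3824 = \left(\frac{5}{19} - 750\right) 3824 = \left(- \frac{14245}{19}\right) 3824 = - \frac{54472880}{19}$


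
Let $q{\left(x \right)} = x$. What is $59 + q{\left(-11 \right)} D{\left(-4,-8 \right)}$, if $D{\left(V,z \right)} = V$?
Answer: $103$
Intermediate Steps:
$59 + q{\left(-11 \right)} D{\left(-4,-8 \right)} = 59 - -44 = 59 + 44 = 103$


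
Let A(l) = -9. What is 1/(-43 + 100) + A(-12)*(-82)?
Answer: 42067/57 ≈ 738.02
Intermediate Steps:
1/(-43 + 100) + A(-12)*(-82) = 1/(-43 + 100) - 9*(-82) = 1/57 + 738 = 42067/57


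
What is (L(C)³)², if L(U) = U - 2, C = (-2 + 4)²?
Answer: 64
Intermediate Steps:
C = 4 (C = 2² = 4)
L(U) = -2 + U
(L(C)³)² = ((-2 + 4)³)² = (2³)² = 8² = 64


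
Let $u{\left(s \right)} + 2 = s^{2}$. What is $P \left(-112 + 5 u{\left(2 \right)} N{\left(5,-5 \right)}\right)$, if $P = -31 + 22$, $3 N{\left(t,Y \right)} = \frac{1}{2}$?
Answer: $993$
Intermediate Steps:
$N{\left(t,Y \right)} = \frac{1}{6}$ ($N{\left(t,Y \right)} = \frac{1}{3 \cdot 2} = \frac{1}{3} \cdot \frac{1}{2} = \frac{1}{6}$)
$P = -9$
$u{\left(s \right)} = -2 + s^{2}$
$P \left(-112 + 5 u{\left(2 \right)} N{\left(5,-5 \right)}\right) = - 9 \left(-112 + 5 \left(-2 + 2^{2}\right) \frac{1}{6}\right) = - 9 \left(-112 + 5 \left(-2 + 4\right) \frac{1}{6}\right) = - 9 \left(-112 + 5 \cdot 2 \cdot \frac{1}{6}\right) = - 9 \left(-112 + 10 \cdot \frac{1}{6}\right) = - 9 \left(-112 + \frac{5}{3}\right) = \left(-9\right) \left(- \frac{331}{3}\right) = 993$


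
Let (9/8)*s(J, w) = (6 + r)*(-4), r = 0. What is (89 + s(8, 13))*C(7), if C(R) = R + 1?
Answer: 1624/3 ≈ 541.33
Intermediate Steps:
s(J, w) = -64/3 (s(J, w) = 8*((6 + 0)*(-4))/9 = 8*(6*(-4))/9 = (8/9)*(-24) = -64/3)
C(R) = 1 + R
(89 + s(8, 13))*C(7) = (89 - 64/3)*(1 + 7) = (203/3)*8 = 1624/3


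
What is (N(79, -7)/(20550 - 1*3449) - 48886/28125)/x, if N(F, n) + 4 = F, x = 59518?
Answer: -833890111/28626112068750 ≈ -2.9130e-5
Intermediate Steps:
N(F, n) = -4 + F
(N(79, -7)/(20550 - 1*3449) - 48886/28125)/x = ((-4 + 79)/(20550 - 1*3449) - 48886/28125)/59518 = (75/(20550 - 3449) - 48886*1/28125)*(1/59518) = (75/17101 - 48886/28125)*(1/59518) = -833890111/480965625*1/59518 = -833890111/28626112068750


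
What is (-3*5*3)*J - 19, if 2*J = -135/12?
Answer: 1873/8 ≈ 234.13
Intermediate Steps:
J = -45/8 (J = (-135/12)/2 = (-135*1/12)/2 = (½)*(-45/4) = -45/8 ≈ -5.6250)
(-3*5*3)*J - 19 = (-3*5*3)*(-45/8) - 19 = -15*3*(-45/8) - 19 = -45*(-45/8) - 19 = 2025/8 - 19 = 1873/8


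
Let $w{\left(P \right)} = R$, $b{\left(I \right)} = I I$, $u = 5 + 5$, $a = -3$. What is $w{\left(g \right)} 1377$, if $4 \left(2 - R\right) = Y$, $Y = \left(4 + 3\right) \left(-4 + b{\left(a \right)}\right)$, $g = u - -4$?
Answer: $- \frac{37179}{4} \approx -9294.8$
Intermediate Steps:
$u = 10$
$b{\left(I \right)} = I^{2}$
$g = 14$ ($g = 10 - -4 = 10 + 4 = 14$)
$Y = 35$ ($Y = \left(4 + 3\right) \left(-4 + \left(-3\right)^{2}\right) = 7 \left(-4 + 9\right) = 7 \cdot 5 = 35$)
$R = - \frac{27}{4}$ ($R = 2 - \frac{35}{4} = - \frac{27}{4} \approx -6.75$)
$w{\left(P \right)} = - \frac{27}{4}$
$w{\left(g \right)} 1377 = \left(- \frac{27}{4}\right) 1377 = - \frac{37179}{4}$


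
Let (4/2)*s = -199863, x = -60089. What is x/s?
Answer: 120178/199863 ≈ 0.60130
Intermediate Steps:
s = -199863/2 (s = (½)*(-199863) = -199863/2 ≈ -99932.)
x/s = -60089/(-199863/2) = -60089*(-2/199863) = 120178/199863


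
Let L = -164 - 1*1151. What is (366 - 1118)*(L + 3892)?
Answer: -1937904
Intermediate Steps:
L = -1315 (L = -164 - 1151 = -1315)
(366 - 1118)*(L + 3892) = (366 - 1118)*(-1315 + 3892) = -752*2577 = -1937904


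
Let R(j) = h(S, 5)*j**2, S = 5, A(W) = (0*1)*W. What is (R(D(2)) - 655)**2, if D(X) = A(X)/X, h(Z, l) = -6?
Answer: 429025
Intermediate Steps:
A(W) = 0 (A(W) = 0*W = 0)
D(X) = 0 (D(X) = 0/X = 0)
R(j) = -6*j**2
(R(D(2)) - 655)**2 = (-6*0**2 - 655)**2 = (-6*0 - 655)**2 = (0 - 655)**2 = (-655)**2 = 429025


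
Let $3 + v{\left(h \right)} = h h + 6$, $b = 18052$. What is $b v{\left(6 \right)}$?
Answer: $704028$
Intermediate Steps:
$v{\left(h \right)} = 3 + h^{2}$ ($v{\left(h \right)} = -3 + \left(h h + 6\right) = -3 + \left(h^{2} + 6\right) = -3 + \left(6 + h^{2}\right) = 3 + h^{2}$)
$b v{\left(6 \right)} = 18052 \left(3 + 6^{2}\right) = 18052 \left(3 + 36\right) = 18052 \cdot 39 = 704028$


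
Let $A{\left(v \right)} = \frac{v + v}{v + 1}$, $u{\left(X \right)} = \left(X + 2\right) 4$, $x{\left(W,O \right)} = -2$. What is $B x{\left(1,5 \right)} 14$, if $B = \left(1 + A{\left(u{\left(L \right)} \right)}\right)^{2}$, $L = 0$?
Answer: $- \frac{17500}{81} \approx -216.05$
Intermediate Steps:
$u{\left(X \right)} = 8 + 4 X$ ($u{\left(X \right)} = \left(2 + X\right) 4 = 8 + 4 X$)
$A{\left(v \right)} = \frac{2 v}{1 + v}$
$B = \frac{625}{81}$ ($B = \left(1 + \frac{2 \left(8 + 4 \cdot 0\right)}{1 + \left(8 + 4 \cdot 0\right)}\right)^{2} = \left(1 + \frac{2 \left(8 + 0\right)}{1 + \left(8 + 0\right)}\right)^{2} = \left(1 + 2 \cdot 8 \frac{1}{1 + 8}\right)^{2} = \left(1 + 2 \cdot 8 \cdot \frac{1}{9}\right)^{2} = \left(1 + \frac{16}{9}\right)^{2} = \left(\frac{25}{9}\right)^{2} = \frac{625}{81} \approx 7.716$)
$B x{\left(1,5 \right)} 14 = \frac{625}{81} \left(-2\right) 14 = \left(- \frac{1250}{81}\right) 14 = - \frac{17500}{81}$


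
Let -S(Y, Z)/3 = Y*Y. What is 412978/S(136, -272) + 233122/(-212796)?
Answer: -4200647501/491984352 ≈ -8.5382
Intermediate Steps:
S(Y, Z) = -3*Y² (S(Y, Z) = -3*Y*Y = -3*Y²)
412978/S(136, -272) + 233122/(-212796) = 412978/((-3*136²)) + 233122/(-212796) = 412978/((-3*18496)) + 233122*(-1/212796) = 412978/(-55488) - 116561/106398 = 412978*(-1/55488) - 116561/106398 = -206489/27744 - 116561/106398 = -4200647501/491984352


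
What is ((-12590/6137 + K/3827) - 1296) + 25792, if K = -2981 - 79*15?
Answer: 575246631632/23486299 ≈ 24493.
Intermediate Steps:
K = -4166 (K = -2981 - 1185 = -4166)
((-12590/6137 + K/3827) - 1296) + 25792 = ((-12590/6137 - 4166/3827) - 1296) + 25792 = (-73748672/23486299 - 1296) + 25792 = -30511992176/23486299 + 25792 = 575246631632/23486299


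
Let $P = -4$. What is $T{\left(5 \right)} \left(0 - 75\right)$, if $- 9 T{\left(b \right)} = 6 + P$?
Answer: $\frac{50}{3} \approx 16.667$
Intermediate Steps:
$T{\left(b \right)} = - \frac{2}{9}$ ($T{\left(b \right)} = - \frac{6 - 4}{9} = \left(- \frac{1}{9}\right) 2 = - \frac{2}{9}$)
$T{\left(5 \right)} \left(0 - 75\right) = - \frac{2 \left(0 - 75\right)}{9} = \left(- \frac{2}{9}\right) \left(-75\right) = \frac{50}{3}$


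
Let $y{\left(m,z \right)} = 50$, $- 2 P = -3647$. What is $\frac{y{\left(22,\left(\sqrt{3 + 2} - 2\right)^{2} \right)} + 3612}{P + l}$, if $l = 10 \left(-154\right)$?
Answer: $\frac{7324}{567} \approx 12.917$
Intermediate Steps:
$l = -1540$
$P = \frac{3647}{2}$ ($P = \left(- \frac{1}{2}\right) \left(-3647\right) = \frac{3647}{2} \approx 1823.5$)
$\frac{y{\left(22,\left(\sqrt{3 + 2} - 2\right)^{2} \right)} + 3612}{P + l} = \frac{50 + 3612}{\frac{3647}{2} - 1540} = \frac{3662}{\frac{567}{2}} = 3662 \cdot \frac{2}{567} = \frac{7324}{567}$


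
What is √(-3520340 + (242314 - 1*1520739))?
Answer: I*√4798765 ≈ 2190.6*I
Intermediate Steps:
√(-3520340 + (242314 - 1*1520739)) = √(-3520340 + (242314 - 1520739)) = √(-3520340 - 1278425) = √(-4798765) = I*√4798765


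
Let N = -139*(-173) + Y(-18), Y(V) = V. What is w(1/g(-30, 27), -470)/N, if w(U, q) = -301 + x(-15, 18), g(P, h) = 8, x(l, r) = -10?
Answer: -311/24029 ≈ -0.012943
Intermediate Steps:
N = 24029 (N = -139*(-173) - 18 = 24047 - 18 = 24029)
w(U, q) = -311 (w(U, q) = -301 - 10 = -311)
w(1/g(-30, 27), -470)/N = -311/24029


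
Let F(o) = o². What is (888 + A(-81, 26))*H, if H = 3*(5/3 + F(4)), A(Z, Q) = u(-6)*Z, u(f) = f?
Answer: 72822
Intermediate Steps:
A(Z, Q) = -6*Z
H = 53 (H = 3*(5/3 + 4²) = 3*(5*(⅓) + 16) = 3*(5/3 + 16) = 3*(53/3) = 53)
(888 + A(-81, 26))*H = (888 - 6*(-81))*53 = (888 + 486)*53 = 1374*53 = 72822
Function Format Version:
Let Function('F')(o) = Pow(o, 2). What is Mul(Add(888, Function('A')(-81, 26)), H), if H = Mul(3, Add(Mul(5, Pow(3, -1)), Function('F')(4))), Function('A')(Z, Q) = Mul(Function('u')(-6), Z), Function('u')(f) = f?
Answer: 72822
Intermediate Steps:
Function('A')(Z, Q) = Mul(-6, Z)
H = 53 (H = Mul(3, Add(Mul(5, Pow(3, -1)), Pow(4, 2))) = Mul(3, Add(Mul(5, Rational(1, 3)), 16)) = Mul(3, Add(Rational(5, 3), 16)) = Mul(3, Rational(53, 3)) = 53)
Mul(Add(888, Function('A')(-81, 26)), H) = Mul(Add(888, Mul(-6, -81)), 53) = Mul(Add(888, 486), 53) = Mul(1374, 53) = 72822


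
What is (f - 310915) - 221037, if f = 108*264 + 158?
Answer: -503282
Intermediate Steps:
f = 28670 (f = 28512 + 158 = 28670)
(f - 310915) - 221037 = (28670 - 310915) - 221037 = -282245 - 221037 = -503282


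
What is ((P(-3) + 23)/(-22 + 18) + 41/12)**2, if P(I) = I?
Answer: 361/144 ≈ 2.5069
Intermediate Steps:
((P(-3) + 23)/(-22 + 18) + 41/12)**2 = ((-3 + 23)/(-22 + 18) + 41/12)**2 = (20/(-4) + 41*(1/12))**2 = (20*(-1/4) + 41/12)**2 = (-5 + 41/12)**2 = (-19/12)**2 = 361/144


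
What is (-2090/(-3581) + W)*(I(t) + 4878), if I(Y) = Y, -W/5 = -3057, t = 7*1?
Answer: 267393542375/3581 ≈ 7.4670e+7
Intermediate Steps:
t = 7
W = 15285 (W = -5*(-3057) = 15285)
(-2090/(-3581) + W)*(I(t) + 4878) = (-2090/(-3581) + 15285)*(7 + 4878) = (-2090*(-1/3581) + 15285)*4885 = (2090/3581 + 15285)*4885 = (54737675/3581)*4885 = 267393542375/3581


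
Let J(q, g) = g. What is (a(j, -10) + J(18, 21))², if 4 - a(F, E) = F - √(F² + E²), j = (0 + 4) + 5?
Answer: (16 + √181)² ≈ 867.52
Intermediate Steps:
j = 9 (j = 4 + 5 = 9)
a(F, E) = 4 + √(E² + F²) - F (a(F, E) = 4 - (F - √(F² + E²)) = 4 - (F - √(E² + F²)) = 4 + (√(E² + F²) - F) = 4 + √(E² + F²) - F)
(a(j, -10) + J(18, 21))² = ((4 + √((-10)² + 9²) - 1*9) + 21)² = ((4 + √(100 + 81) - 9) + 21)² = ((4 + √181 - 9) + 21)² = ((-5 + √181) + 21)² = (16 + √181)²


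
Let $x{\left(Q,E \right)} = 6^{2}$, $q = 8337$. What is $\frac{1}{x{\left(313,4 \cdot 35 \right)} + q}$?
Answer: $\frac{1}{8373} \approx 0.00011943$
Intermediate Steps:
$x{\left(Q,E \right)} = 36$
$\frac{1}{x{\left(313,4 \cdot 35 \right)} + q} = \frac{1}{36 + 8337} = \frac{1}{8373}$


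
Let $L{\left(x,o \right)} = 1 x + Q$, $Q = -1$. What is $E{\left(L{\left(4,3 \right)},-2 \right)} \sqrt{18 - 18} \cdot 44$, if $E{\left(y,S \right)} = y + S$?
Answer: $0$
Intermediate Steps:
$L{\left(x,o \right)} = -1 + x$ ($L{\left(x,o \right)} = 1 x - 1 = x - 1 = -1 + x$)
$E{\left(y,S \right)} = S + y$
$E{\left(L{\left(4,3 \right)},-2 \right)} \sqrt{18 - 18} \cdot 44 = \left(-2 + \left(-1 + 4\right)\right) \sqrt{18 - 18} \cdot 44 = \left(-2 + 3\right) \sqrt{0} \cdot 44 = 1 \cdot 0 \cdot 44 = 0 \cdot 44 = 0$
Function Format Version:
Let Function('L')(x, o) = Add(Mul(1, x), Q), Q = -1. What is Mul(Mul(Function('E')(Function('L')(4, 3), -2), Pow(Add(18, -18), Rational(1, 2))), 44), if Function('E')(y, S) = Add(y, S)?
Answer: 0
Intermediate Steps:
Function('L')(x, o) = Add(-1, x) (Function('L')(x, o) = Add(Mul(1, x), -1) = Add(x, -1) = Add(-1, x))
Function('E')(y, S) = Add(S, y)
Mul(Mul(Function('E')(Function('L')(4, 3), -2), Pow(Add(18, -18), Rational(1, 2))), 44) = Mul(Mul(Add(-2, Add(-1, 4)), Pow(Add(18, -18), Rational(1, 2))), 44) = Mul(Mul(Add(-2, 3), Pow(0, Rational(1, 2))), 44) = Mul(Mul(1, 0), 44) = Mul(0, 44) = 0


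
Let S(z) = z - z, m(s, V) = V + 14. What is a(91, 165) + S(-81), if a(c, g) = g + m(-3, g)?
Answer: 344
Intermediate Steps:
m(s, V) = 14 + V
S(z) = 0
a(c, g) = 14 + 2*g (a(c, g) = g + (14 + g) = 14 + 2*g)
a(91, 165) + S(-81) = (14 + 2*165) + 0 = (14 + 330) + 0 = 344 + 0 = 344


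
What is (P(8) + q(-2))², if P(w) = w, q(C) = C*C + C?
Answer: 100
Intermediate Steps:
q(C) = C + C² (q(C) = C² + C = C + C²)
(P(8) + q(-2))² = (8 - 2*(1 - 2))² = (8 - 2*(-1))² = (8 + 2)² = 10² = 100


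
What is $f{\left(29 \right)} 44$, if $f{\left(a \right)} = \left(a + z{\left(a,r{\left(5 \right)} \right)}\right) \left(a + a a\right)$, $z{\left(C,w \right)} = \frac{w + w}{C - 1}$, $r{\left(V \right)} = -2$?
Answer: $\frac{7732560}{7} \approx 1.1047 \cdot 10^{6}$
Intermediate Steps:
$z{\left(C,w \right)} = \frac{2 w}{-1 + C}$
$f{\left(a \right)} = \left(a + a^{2}\right) \left(a - \frac{4}{-1 + a}\right)$ ($f{\left(a \right)} = \left(a + 2 \left(-2\right) \frac{1}{-1 + a}\right) \left(a + a a\right) = \left(a - \frac{4}{-1 + a}\right) \left(a + a^{2}\right) = \left(a + a^{2}\right) \left(a - \frac{4}{-1 + a}\right)$)
$f{\left(29 \right)} 44 = \frac{29 \left(-4 + 29^{3} - 145\right)}{-1 + 29} \cdot 44 = \frac{29 \left(-4 + 24389 - 145\right)}{28} \cdot 44 = 29 \cdot \frac{1}{28} \cdot 24240 \cdot 44 = \frac{175740}{7} \cdot 44 = \frac{7732560}{7}$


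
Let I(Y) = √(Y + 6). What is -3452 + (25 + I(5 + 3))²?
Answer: -2813 + 50*√14 ≈ -2625.9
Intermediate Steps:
I(Y) = √(6 + Y)
-3452 + (25 + I(5 + 3))² = -3452 + (25 + √(6 + (5 + 3)))² = -3452 + (25 + √(6 + 8))² = -3452 + (25 + √14)²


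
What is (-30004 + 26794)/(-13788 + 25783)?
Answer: -642/2399 ≈ -0.26761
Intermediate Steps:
(-30004 + 26794)/(-13788 + 25783) = -3210/11995 = -3210*1/11995 = -642/2399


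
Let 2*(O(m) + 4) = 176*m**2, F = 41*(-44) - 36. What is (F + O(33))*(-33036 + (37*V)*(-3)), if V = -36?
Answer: -2729411520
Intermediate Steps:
F = -1840 (F = -1804 - 36 = -1840)
O(m) = -4 + 88*m**2 (O(m) = -4 + (176*m**2)/2 = -4 + 88*m**2)
(F + O(33))*(-33036 + (37*V)*(-3)) = (-1840 + (-4 + 88*33**2))*(-33036 + (37*(-36))*(-3)) = (-1840 + (-4 + 88*1089))*(-33036 - 1332*(-3)) = (-1840 + (-4 + 95832))*(-33036 + 3996) = (-1840 + 95828)*(-29040) = 93988*(-29040) = -2729411520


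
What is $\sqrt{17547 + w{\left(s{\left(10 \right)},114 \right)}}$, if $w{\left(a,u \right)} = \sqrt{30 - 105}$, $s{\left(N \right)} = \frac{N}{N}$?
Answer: $\sqrt{17547 + 5 i \sqrt{3}} \approx 132.47 + 0.0327 i$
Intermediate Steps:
$s{\left(N \right)} = 1$
$w{\left(a,u \right)} = 5 i \sqrt{3}$ ($w{\left(a,u \right)} = \sqrt{-75} = 5 i \sqrt{3}$)
$\sqrt{17547 + w{\left(s{\left(10 \right)},114 \right)}} = \sqrt{17547 + 5 i \sqrt{3}}$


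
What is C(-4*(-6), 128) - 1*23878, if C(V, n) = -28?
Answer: -23906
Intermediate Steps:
C(-4*(-6), 128) - 1*23878 = -28 - 1*23878 = -28 - 23878 = -23906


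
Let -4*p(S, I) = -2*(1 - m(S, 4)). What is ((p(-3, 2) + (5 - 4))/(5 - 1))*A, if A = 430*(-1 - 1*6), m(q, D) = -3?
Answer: -4515/2 ≈ -2257.5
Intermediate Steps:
A = -3010 (A = 430*(-1 - 6) = 430*(-7) = -3010)
p(S, I) = 2 (p(S, I) = -(-1)*(1 - 1*(-3))/2 = -(-1)*(1 + 3)/2 = -(-1)*4/2 = -¼*(-8) = 2)
((p(-3, 2) + (5 - 4))/(5 - 1))*A = ((2 + (5 - 4))/(5 - 1))*(-3010) = ((2 + 1)/4)*(-3010) = (3*(¼))*(-3010) = (¾)*(-3010) = -4515/2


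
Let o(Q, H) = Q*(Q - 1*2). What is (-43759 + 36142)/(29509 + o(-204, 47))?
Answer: -7617/71533 ≈ -0.10648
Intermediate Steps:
o(Q, H) = Q*(-2 + Q) (o(Q, H) = Q*(Q - 2) = Q*(-2 + Q))
(-43759 + 36142)/(29509 + o(-204, 47)) = (-43759 + 36142)/(29509 - 204*(-2 - 204)) = -7617/(29509 - 204*(-206)) = -7617/(29509 + 42024) = -7617/71533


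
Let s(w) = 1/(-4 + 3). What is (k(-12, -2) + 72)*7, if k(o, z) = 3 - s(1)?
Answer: 532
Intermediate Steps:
s(w) = -1 (s(w) = 1/(-1) = -1)
k(o, z) = 4 (k(o, z) = 3 - 1*(-1) = 3 + 1 = 4)
(k(-12, -2) + 72)*7 = (4 + 72)*7 = 76*7 = 532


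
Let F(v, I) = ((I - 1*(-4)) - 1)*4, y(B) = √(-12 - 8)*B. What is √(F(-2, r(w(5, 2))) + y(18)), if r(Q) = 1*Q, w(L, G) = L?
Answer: 2*√(8 + 9*I*√5) ≈ 7.7015 + 5.2262*I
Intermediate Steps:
y(B) = 2*I*B*√5 (y(B) = √(-20)*B = (2*I*√5)*B = 2*I*B*√5)
r(Q) = Q
F(v, I) = 12 + 4*I (F(v, I) = ((I + 4) - 1)*4 = ((4 + I) - 1)*4 = (3 + I)*4 = 12 + 4*I)
√(F(-2, r(w(5, 2))) + y(18)) = √((12 + 4*5) + 2*I*18*√5) = √((12 + 20) + 36*I*√5) = √(32 + 36*I*√5)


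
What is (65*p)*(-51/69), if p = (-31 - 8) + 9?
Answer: 33150/23 ≈ 1441.3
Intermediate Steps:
p = -30 (p = -39 + 9 = -30)
(65*p)*(-51/69) = (65*(-30))*(-51/69) = -(-99450)/69 = -1950*(-17/23) = 33150/23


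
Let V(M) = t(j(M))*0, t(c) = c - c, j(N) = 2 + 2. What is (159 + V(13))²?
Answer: 25281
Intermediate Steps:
j(N) = 4
t(c) = 0
V(M) = 0 (V(M) = 0*0 = 0)
(159 + V(13))² = (159 + 0)² = 159² = 25281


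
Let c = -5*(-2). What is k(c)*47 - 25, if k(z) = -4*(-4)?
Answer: 727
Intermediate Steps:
c = 10
k(z) = 16
k(c)*47 - 25 = 16*47 - 25 = 752 - 25 = 727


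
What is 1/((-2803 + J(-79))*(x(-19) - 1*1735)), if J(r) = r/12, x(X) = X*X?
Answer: 2/7720735 ≈ 2.5904e-7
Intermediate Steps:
x(X) = X²
J(r) = r/12 (J(r) = r*(1/12) = r/12)
1/((-2803 + J(-79))*(x(-19) - 1*1735)) = 1/((-2803 + (1/12)*(-79))*((-19)² - 1*1735)) = 1/((-2803 - 79/12)*(361 - 1735)) = 1/(-33715/12*(-1374)) = -12/33715*(-1/1374) = 2/7720735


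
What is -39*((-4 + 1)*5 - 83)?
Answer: 3822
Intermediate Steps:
-39*((-4 + 1)*5 - 83) = -39*(-3*5 - 83) = -39*(-15 - 83) = -39*(-98) = 3822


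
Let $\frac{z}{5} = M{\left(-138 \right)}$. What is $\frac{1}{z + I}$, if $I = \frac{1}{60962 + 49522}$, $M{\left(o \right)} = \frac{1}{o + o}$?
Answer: $- \frac{635283}{11503} \approx -55.228$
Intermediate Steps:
$M{\left(o \right)} = \frac{1}{2 o}$
$z = - \frac{5}{276}$ ($z = 5 \frac{1}{2 \left(-138\right)} = 5 \cdot \frac{1}{2} \left(- \frac{1}{138}\right) = 5 \left(- \frac{1}{276}\right) = - \frac{5}{276} \approx -0.018116$)
$I = \frac{1}{110484} \approx 9.0511 \cdot 10^{-6}$
$\frac{1}{z + I} = \frac{1}{- \frac{5}{276} + \frac{1}{110484}} = \frac{1}{- \frac{11503}{635283}} = - \frac{635283}{11503}$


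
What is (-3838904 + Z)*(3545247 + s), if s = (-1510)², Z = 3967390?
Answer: 748475534642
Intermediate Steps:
s = 2280100
(-3838904 + Z)*(3545247 + s) = (-3838904 + 3967390)*(3545247 + 2280100) = 128486*5825347 = 748475534642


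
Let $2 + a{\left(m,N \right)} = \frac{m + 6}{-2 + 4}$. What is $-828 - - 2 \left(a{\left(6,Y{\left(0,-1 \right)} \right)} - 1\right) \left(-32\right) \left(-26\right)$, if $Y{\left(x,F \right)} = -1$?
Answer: $4164$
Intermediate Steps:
$a{\left(m,N \right)} = 1 + \frac{m}{2}$ ($a{\left(m,N \right)} = -2 + \frac{m + 6}{-2 + 4} = -2 + \frac{6 + m}{2} = -2 + \left(6 + m\right) \frac{1}{2} = -2 + \left(3 + \frac{m}{2}\right) = 1 + \frac{m}{2}$)
$-828 - - 2 \left(a{\left(6,Y{\left(0,-1 \right)} \right)} - 1\right) \left(-32\right) \left(-26\right) = -828 - - 2 \left(\left(1 + \frac{1}{2} \cdot 6\right) - 1\right) \left(-32\right) \left(-26\right) = -828 - - 2 \left(\left(1 + 3\right) - 1\right) \left(-32\right) \left(-26\right) = -828 - - 2 \left(4 - 1\right) \left(-32\right) \left(-26\right) = -828 - \left(-2\right) 3 \left(-32\right) \left(-26\right) = -828 - \left(-6\right) \left(-32\right) \left(-26\right) = -828 - 192 \left(-26\right) = -828 - -4992 = -828 + 4992 = 4164$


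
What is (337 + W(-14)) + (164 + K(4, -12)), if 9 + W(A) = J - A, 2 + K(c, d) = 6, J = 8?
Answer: 518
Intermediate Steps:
K(c, d) = 4 (K(c, d) = -2 + 6 = 4)
W(A) = -1 - A (W(A) = -9 + (8 - A) = -1 - A)
(337 + W(-14)) + (164 + K(4, -12)) = (337 + (-1 - 1*(-14))) + (164 + 4) = (337 + (-1 + 14)) + 168 = (337 + 13) + 168 = 350 + 168 = 518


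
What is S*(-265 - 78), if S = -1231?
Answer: 422233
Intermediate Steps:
S*(-265 - 78) = -1231*(-265 - 78) = -1231*(-343) = 422233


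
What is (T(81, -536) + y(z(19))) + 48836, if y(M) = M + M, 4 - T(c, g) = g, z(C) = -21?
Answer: 49334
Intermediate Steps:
T(c, g) = 4 - g
y(M) = 2*M
(T(81, -536) + y(z(19))) + 48836 = ((4 - 1*(-536)) + 2*(-21)) + 48836 = ((4 + 536) - 42) + 48836 = (540 - 42) + 48836 = 498 + 48836 = 49334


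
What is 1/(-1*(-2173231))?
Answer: 1/2173231 ≈ 4.6014e-7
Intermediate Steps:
1/(-1*(-2173231)) = 1/2173231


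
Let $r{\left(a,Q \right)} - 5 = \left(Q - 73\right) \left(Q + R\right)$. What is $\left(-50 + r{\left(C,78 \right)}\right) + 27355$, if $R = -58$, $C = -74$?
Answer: $27410$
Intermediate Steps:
$r{\left(a,Q \right)} = 5 + \left(-73 + Q\right) \left(-58 + Q\right)$ ($r{\left(a,Q \right)} = 5 + \left(Q - 73\right) \left(Q - 58\right) = 5 + \left(-73 + Q\right) \left(-58 + Q\right)$)
$\left(-50 + r{\left(C,78 \right)}\right) + 27355 = \left(-50 + \left(4239 + 78^{2} - 10218\right)\right) + 27355 = \left(-50 + \left(4239 + 6084 - 10218\right)\right) + 27355 = \left(-50 + 105\right) + 27355 = 55 + 27355 = 27410$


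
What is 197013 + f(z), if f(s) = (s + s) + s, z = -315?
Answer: 196068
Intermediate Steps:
f(s) = 3*s (f(s) = 2*s + s = 3*s)
197013 + f(z) = 197013 + 3*(-315) = 197013 - 945 = 196068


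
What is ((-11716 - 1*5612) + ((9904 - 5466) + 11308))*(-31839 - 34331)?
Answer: 104680940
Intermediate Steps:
((-11716 - 1*5612) + ((9904 - 5466) + 11308))*(-31839 - 34331) = ((-11716 - 5612) + (4438 + 11308))*(-66170) = (-17328 + 15746)*(-66170) = -1582*(-66170) = 104680940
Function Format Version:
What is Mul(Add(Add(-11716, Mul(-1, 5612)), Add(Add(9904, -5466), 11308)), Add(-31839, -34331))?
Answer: 104680940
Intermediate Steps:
Mul(Add(Add(-11716, Mul(-1, 5612)), Add(Add(9904, -5466), 11308)), Add(-31839, -34331)) = Mul(Add(Add(-11716, -5612), Add(4438, 11308)), -66170) = Mul(Add(-17328, 15746), -66170) = Mul(-1582, -66170) = 104680940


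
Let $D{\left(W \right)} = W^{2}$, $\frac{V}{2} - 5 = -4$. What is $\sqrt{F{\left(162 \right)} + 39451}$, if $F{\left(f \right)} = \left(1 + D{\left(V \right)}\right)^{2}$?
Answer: $2 \sqrt{9869} \approx 198.69$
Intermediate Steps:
$V = 2$ ($V = 10 + 2 \left(-4\right) = 10 - 8 = 2$)
$F{\left(f \right)} = 25$ ($F{\left(f \right)} = \left(1 + 2^{2}\right)^{2} = \left(1 + 4\right)^{2} = 5^{2} = 25$)
$\sqrt{F{\left(162 \right)} + 39451} = \sqrt{25 + 39451} = \sqrt{39476} = 2 \sqrt{9869}$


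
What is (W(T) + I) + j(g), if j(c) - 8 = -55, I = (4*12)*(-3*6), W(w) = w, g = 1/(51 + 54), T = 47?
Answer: -864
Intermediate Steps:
g = 1/105 ≈ 0.0095238
I = -864 (I = 48*(-18) = -864)
j(c) = -47 (j(c) = 8 - 55 = -47)
(W(T) + I) + j(g) = (47 - 864) - 47 = -817 - 47 = -864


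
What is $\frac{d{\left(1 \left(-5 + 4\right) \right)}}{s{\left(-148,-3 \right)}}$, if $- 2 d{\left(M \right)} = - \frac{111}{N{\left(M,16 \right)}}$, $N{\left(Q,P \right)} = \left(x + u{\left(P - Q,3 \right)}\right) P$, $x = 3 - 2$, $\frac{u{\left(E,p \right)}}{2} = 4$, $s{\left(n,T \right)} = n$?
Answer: $- \frac{1}{384} \approx -0.0026042$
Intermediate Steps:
$u{\left(E,p \right)} = 8$ ($u{\left(E,p \right)} = 2 \cdot 4 = 8$)
$x = 1$ ($x = 3 - 2 = 1$)
$N{\left(Q,P \right)} = 9 P$ ($N{\left(Q,P \right)} = \left(1 + 8\right) P = 9 P$)
$d{\left(M \right)} = \frac{37}{96}$ ($d{\left(M \right)} = - \frac{\left(-111\right) \frac{1}{9 \cdot 16}}{2} = - \frac{\left(-111\right) \frac{1}{144}}{2} = \left(- \frac{1}{2}\right) \left(- \frac{37}{48}\right) = \frac{37}{96}$)
$\frac{d{\left(1 \left(-5 + 4\right) \right)}}{s{\left(-148,-3 \right)}} = \frac{37}{96 \left(-148\right)} = \frac{37}{96} \left(- \frac{1}{148}\right) = - \frac{1}{384}$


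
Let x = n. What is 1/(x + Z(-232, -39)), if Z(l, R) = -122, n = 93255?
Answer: 1/93133 ≈ 1.0737e-5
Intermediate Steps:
x = 93255
1/(x + Z(-232, -39)) = 1/(93255 - 122) = 1/93133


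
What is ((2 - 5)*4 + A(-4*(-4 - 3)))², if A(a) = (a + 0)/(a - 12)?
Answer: 1681/16 ≈ 105.06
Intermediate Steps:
A(a) = a/(-12 + a)
((2 - 5)*4 + A(-4*(-4 - 3)))² = ((2 - 5)*4 + (-4*(-4 - 3))/(-12 - 4*(-4 - 3)))² = (-3*4 + (-4*(-7))/(-12 - 4*(-7)))² = (-12 + 28/(-12 + 28))² = (-12 + 28/16)² = (-12 + 28*(1/16))² = (-12 + 7/4)² = (-41/4)² = 1681/16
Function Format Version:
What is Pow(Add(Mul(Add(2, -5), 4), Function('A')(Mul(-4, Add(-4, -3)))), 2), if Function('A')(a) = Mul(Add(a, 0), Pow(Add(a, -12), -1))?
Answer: Rational(1681, 16) ≈ 105.06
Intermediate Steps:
Function('A')(a) = Mul(a, Pow(Add(-12, a), -1))
Pow(Add(Mul(Add(2, -5), 4), Function('A')(Mul(-4, Add(-4, -3)))), 2) = Pow(Add(Mul(Add(2, -5), 4), Mul(Mul(-4, Add(-4, -3)), Pow(Add(-12, Mul(-4, Add(-4, -3))), -1))), 2) = Pow(Add(Mul(-3, 4), Mul(Mul(-4, -7), Pow(Add(-12, Mul(-4, -7)), -1))), 2) = Pow(Add(-12, Mul(28, Pow(Add(-12, 28), -1))), 2) = Pow(Add(-12, Mul(28, Pow(16, -1))), 2) = Pow(Add(-12, Mul(28, Rational(1, 16))), 2) = Pow(Add(-12, Rational(7, 4)), 2) = Pow(Rational(-41, 4), 2) = Rational(1681, 16)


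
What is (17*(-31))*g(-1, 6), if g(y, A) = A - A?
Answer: 0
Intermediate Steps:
g(y, A) = 0
(17*(-31))*g(-1, 6) = (17*(-31))*0 = -527*0 = 0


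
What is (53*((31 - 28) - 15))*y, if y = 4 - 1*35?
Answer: 19716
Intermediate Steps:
y = -31 (y = 4 - 35 = -31)
(53*((31 - 28) - 15))*y = (53*((31 - 28) - 15))*(-31) = (53*(3 - 15))*(-31) = (53*(-12))*(-31) = -636*(-31) = 19716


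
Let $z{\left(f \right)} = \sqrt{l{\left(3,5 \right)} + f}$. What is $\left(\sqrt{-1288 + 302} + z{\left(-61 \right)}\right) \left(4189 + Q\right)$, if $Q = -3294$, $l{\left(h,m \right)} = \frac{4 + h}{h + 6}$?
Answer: $\frac{895 i \left(\sqrt{542} + 3 \sqrt{986}\right)}{3} \approx 35049.0 i$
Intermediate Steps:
$l{\left(h,m \right)} = \frac{4 + h}{6 + h}$
$z{\left(f \right)} = \sqrt{\frac{7}{9} + f}$ ($z{\left(f \right)} = \sqrt{\frac{4 + 3}{6 + 3} + f} = \sqrt{\frac{1}{9} \cdot 7 + f} = \sqrt{\frac{7}{9} + f}$)
$\left(\sqrt{-1288 + 302} + z{\left(-61 \right)}\right) \left(4189 + Q\right) = \left(\sqrt{-1288 + 302} + \frac{\sqrt{7 + 9 \left(-61\right)}}{3}\right) \left(4189 - 3294\right) = \left(\sqrt{-986} + \frac{\sqrt{7 - 549}}{3}\right) 895 = \left(i \sqrt{986} + \frac{\sqrt{-542}}{3}\right) 895 = \left(i \sqrt{986} + \frac{i \sqrt{542}}{3}\right) 895 = 895 i \sqrt{986} + \frac{895 i \sqrt{542}}{3}$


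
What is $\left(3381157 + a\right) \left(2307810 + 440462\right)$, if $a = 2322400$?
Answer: $15674926003504$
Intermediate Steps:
$\left(3381157 + a\right) \left(2307810 + 440462\right) = \left(3381157 + 2322400\right) \left(2307810 + 440462\right) = 5703557 \cdot 2748272 = 15674926003504$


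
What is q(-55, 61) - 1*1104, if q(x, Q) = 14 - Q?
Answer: -1151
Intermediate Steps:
q(-55, 61) - 1*1104 = (14 - 1*61) - 1*1104 = (14 - 61) - 1104 = -47 - 1104 = -1151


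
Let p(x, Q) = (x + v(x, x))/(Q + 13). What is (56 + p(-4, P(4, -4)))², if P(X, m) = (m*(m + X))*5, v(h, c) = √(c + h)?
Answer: 524168/169 + 2896*I*√2/169 ≈ 3101.6 + 24.234*I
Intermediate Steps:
P(X, m) = 5*m*(X + m) (P(X, m) = (m*(X + m))*5 = 5*m*(X + m))
p(x, Q) = (x + √2*√x)/(13 + Q) (p(x, Q) = (x + √(x + x))/(Q + 13) = (x + √(2*x))/(13 + Q) = (x + √2*√x)/(13 + Q))
(56 + p(-4, P(4, -4)))² = (56 + (-4 + √2*√(-4))/(13 + 5*(-4)*(4 - 4)))² = (56 + (-4 + √2*(2*I))/(13 + 5*(-4)*0))² = (56 + (-4 + 2*I*√2)/(13 + 0))² = (56 + (-4 + 2*I*√2)/13)² = (56 + (-4/13 + 2*I*√2/13))² = (724/13 + 2*I*√2/13)²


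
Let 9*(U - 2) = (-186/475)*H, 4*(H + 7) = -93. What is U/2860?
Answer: 727/627000 ≈ 0.0011595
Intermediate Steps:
H = -121/4 (H = -7 + (1/4)*(-93) = -7 - 93/4 = -121/4 ≈ -30.250)
U = 9451/2850 (U = 2 + (-186/475*(-121/4))/9 = 2 + (1/9)*(11253/950) = 2 + 3751/2850 = 9451/2850 ≈ 3.3161)
U/2860 = (9451/2850)/2860 = (9451/2850)*(1/2860) = 727/627000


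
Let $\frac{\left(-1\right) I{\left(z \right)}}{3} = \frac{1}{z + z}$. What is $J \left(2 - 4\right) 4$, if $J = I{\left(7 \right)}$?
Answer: $\frac{12}{7} \approx 1.7143$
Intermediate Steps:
$I{\left(z \right)} = - \frac{3}{2 z}$ ($I{\left(z \right)} = - \frac{3}{z + z} = - \frac{3}{2 z}$)
$J = - \frac{3}{14}$ ($J = - \frac{3}{2 \cdot 7} = \left(- \frac{3}{2}\right) \frac{1}{7} = - \frac{3}{14} \approx -0.21429$)
$J \left(2 - 4\right) 4 = - \frac{3 \left(2 - 4\right) 4}{14} = - \frac{3 \left(\left(-2\right) 4\right)}{14} = \left(- \frac{3}{14}\right) \left(-8\right) = \frac{12}{7}$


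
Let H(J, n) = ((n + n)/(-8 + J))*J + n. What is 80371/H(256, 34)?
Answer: 2491501/3230 ≈ 771.36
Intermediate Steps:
H(J, n) = n + 2*J*n/(-8 + J) (H(J, n) = ((2*n)/(-8 + J))*J + n = (2*n/(-8 + J))*J + n = 2*J*n/(-8 + J) + n = n + 2*J*n/(-8 + J))
80371/H(256, 34) = 80371/((34*(-8 + 3*256)/(-8 + 256))) = 80371/((34*(-8 + 768)/248)) = 80371/((34*(1/248)*760)) = 80371/(3230/31) = 80371*(31/3230) = 2491501/3230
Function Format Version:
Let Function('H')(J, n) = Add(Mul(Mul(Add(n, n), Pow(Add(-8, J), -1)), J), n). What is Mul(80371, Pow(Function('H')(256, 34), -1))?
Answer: Rational(2491501, 3230) ≈ 771.36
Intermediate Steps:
Function('H')(J, n) = Add(n, Mul(2, J, n, Pow(Add(-8, J), -1))) (Function('H')(J, n) = Add(Mul(Mul(Mul(2, n), Pow(Add(-8, J), -1)), J), n) = Add(Mul(Mul(2, n, Pow(Add(-8, J), -1)), J), n) = Add(Mul(2, J, n, Pow(Add(-8, J), -1)), n) = Add(n, Mul(2, J, n, Pow(Add(-8, J), -1))))
Mul(80371, Pow(Function('H')(256, 34), -1)) = Mul(80371, Pow(Mul(34, Pow(Add(-8, 256), -1), Add(-8, Mul(3, 256))), -1)) = Mul(80371, Pow(Mul(34, Pow(248, -1), Add(-8, 768)), -1)) = Mul(80371, Pow(Mul(34, Rational(1, 248), 760), -1)) = Mul(80371, Pow(Rational(3230, 31), -1)) = Mul(80371, Rational(31, 3230)) = Rational(2491501, 3230)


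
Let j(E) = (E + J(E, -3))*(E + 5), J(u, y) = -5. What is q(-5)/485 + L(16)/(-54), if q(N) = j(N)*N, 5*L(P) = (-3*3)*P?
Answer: 8/15 ≈ 0.53333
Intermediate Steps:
L(P) = -9*P/5 (L(P) = ((-3*3)*P)/5 = (-9*P)/5 = -9*P/5)
j(E) = (-5 + E)*(5 + E) (j(E) = (E - 5)*(E + 5) = (-5 + E)*(5 + E))
q(N) = N*(-25 + N**2) (q(N) = (-25 + N**2)*N = N*(-25 + N**2))
q(-5)/485 + L(16)/(-54) = -5*(-25 + (-5)**2)/485 - 9/5*16/(-54) = -5*(-25 + 25)*(1/485) - 144/5*(-1/54) = -5*0*(1/485) + 8/15 = 0*(1/485) + 8/15 = 0 + 8/15 = 8/15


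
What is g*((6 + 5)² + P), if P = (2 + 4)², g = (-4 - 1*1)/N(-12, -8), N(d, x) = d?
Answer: 785/12 ≈ 65.417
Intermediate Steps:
g = 5/12 (g = (-4 - 1*1)/(-12) = (-4 - 1)*(-1/12) = -5*(-1/12) = 5/12 ≈ 0.41667)
P = 36 (P = 6² = 36)
g*((6 + 5)² + P) = 5*((6 + 5)² + 36)/12 = 5*(11² + 36)/12 = 5*(121 + 36)/12 = (5/12)*157 = 785/12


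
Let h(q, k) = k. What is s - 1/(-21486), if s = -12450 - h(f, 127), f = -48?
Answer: -270229421/21486 ≈ -12577.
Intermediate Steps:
s = -12577 (s = -12450 - 1*127 = -12450 - 127 = -12577)
s - 1/(-21486) = -12577 - 1/(-21486) = -12577 - 1*(-1/21486) = -12577 + 1/21486 = -270229421/21486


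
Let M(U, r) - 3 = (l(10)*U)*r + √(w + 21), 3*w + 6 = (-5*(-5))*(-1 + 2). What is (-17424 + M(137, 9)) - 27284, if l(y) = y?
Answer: -32375 + √246/3 ≈ -32370.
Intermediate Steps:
w = 19/3 (w = -2 + ((-5*(-5))*(-1 + 2))/3 = -2 + (25*1)/3 = -2 + (⅓)*25 = -2 + 25/3 = 19/3 ≈ 6.3333)
M(U, r) = 3 + √246/3 + 10*U*r (M(U, r) = 3 + ((10*U)*r + √(19/3 + 21)) = 3 + (10*U*r + √(82/3)) = 3 + (10*U*r + √246/3) = 3 + (√246/3 + 10*U*r) = 3 + √246/3 + 10*U*r)
(-17424 + M(137, 9)) - 27284 = (-17424 + (3 + √246/3 + 10*137*9)) - 27284 = (-17424 + (3 + √246/3 + 12330)) - 27284 = (-17424 + (12333 + √246/3)) - 27284 = (-5091 + √246/3) - 27284 = -32375 + √246/3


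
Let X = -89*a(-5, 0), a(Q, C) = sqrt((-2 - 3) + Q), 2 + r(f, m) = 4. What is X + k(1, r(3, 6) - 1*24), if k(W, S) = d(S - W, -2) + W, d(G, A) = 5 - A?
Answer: 8 - 89*I*sqrt(10) ≈ 8.0 - 281.44*I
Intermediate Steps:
r(f, m) = 2 (r(f, m) = -2 + 4 = 2)
a(Q, C) = sqrt(-5 + Q)
X = -89*I*sqrt(10) (X = -89*sqrt(-5 - 5) = -89*I*sqrt(10) ≈ -281.44*I)
k(W, S) = 7 + W (k(W, S) = (5 - 1*(-2)) + W = (5 + 2) + W = 7 + W)
X + k(1, r(3, 6) - 1*24) = -89*I*sqrt(10) + (7 + 1) = -89*I*sqrt(10) + 8 = 8 - 89*I*sqrt(10)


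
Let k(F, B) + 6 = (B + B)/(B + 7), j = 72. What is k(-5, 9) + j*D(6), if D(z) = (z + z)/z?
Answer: 1113/8 ≈ 139.13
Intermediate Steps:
D(z) = 2 (D(z) = (2*z)/z = 2)
k(F, B) = -6 + 2*B/(7 + B) (k(F, B) = -6 + (B + B)/(B + 7) = -6 + (2*B)/(7 + B) = -6 + 2*B/(7 + B))
k(-5, 9) + j*D(6) = 2*(-21 - 2*9)/(7 + 9) + 72*2 = 2*(-21 - 18)/16 + 144 = 2*(1/16)*(-39) + 144 = -39/8 + 144 = 1113/8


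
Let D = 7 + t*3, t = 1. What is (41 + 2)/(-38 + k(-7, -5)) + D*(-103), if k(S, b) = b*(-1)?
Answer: -34033/33 ≈ -1031.3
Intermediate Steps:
k(S, b) = -b
D = 10 (D = 7 + 1*3 = 7 + 3 = 10)
(41 + 2)/(-38 + k(-7, -5)) + D*(-103) = (41 + 2)/(-38 - 1*(-5)) + 10*(-103) = 43/(-38 + 5) - 1030 = 43/(-33) - 1030 = 43*(-1/33) - 1030 = -43/33 - 1030 = -34033/33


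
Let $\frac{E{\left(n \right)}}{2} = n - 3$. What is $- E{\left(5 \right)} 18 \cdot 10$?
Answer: $-720$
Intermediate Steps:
$E{\left(n \right)} = -6 + 2 n$ ($E{\left(n \right)} = 2 \left(n - 3\right) = 2 \left(-3 + n\right) = -6 + 2 n$)
$- E{\left(5 \right)} 18 \cdot 10 = - (-6 + 2 \cdot 5) 18 \cdot 10 = - (-6 + 10) 18 \cdot 10 = \left(-1\right) 4 \cdot 18 \cdot 10 = \left(-4\right) 18 \cdot 10 = \left(-72\right) 10 = -720$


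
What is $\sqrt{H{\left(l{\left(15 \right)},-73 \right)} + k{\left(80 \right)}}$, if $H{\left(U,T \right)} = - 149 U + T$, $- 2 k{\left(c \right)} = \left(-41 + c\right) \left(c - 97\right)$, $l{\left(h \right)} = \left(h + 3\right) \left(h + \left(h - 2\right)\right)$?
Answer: $\frac{5 i \sqrt{11974}}{2} \approx 273.56 i$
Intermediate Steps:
$l{\left(h \right)} = \left(-2 + 2 h\right) \left(3 + h\right)$ ($l{\left(h \right)} = \left(3 + h\right) \left(h + \left(h - 2\right)\right) = \left(3 + h\right) \left(h + \left(-2 + h\right)\right) = \left(3 + h\right) \left(-2 + 2 h\right) = \left(-2 + 2 h\right) \left(3 + h\right)$)
$k{\left(c \right)} = - \frac{\left(-97 + c\right) \left(-41 + c\right)}{2}$ ($k{\left(c \right)} = - \frac{\left(-41 + c\right) \left(c - 97\right)}{2} = - \frac{\left(-41 + c\right) \left(-97 + c\right)}{2} = - \frac{\left(-97 + c\right) \left(-41 + c\right)}{2}$)
$H{\left(U,T \right)} = T - 149 U$
$\sqrt{H{\left(l{\left(15 \right)},-73 \right)} + k{\left(80 \right)}} = \sqrt{\left(-73 - 149 \left(-6 + 2 \cdot 15^{2} + 4 \cdot 15\right)\right) - \left(- \frac{7063}{2} + 3200\right)} = \sqrt{\left(-73 - 149 \left(-6 + 2 \cdot 225 + 60\right)\right) - - \frac{663}{2}} = \sqrt{\left(-73 - 149 \left(-6 + 450 + 60\right)\right) - - \frac{663}{2}} = \sqrt{\left(-73 - 75096\right) + \frac{663}{2}} = \sqrt{-75169 + \frac{663}{2}} = \sqrt{- \frac{149675}{2}} = \frac{5 i \sqrt{11974}}{2}$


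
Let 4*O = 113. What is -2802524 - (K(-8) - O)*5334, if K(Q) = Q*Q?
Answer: -5986429/2 ≈ -2.9932e+6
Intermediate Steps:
O = 113/4 (O = (¼)*113 = 113/4 ≈ 28.250)
K(Q) = Q²
-2802524 - (K(-8) - O)*5334 = -2802524 - ((-8)² - 1*113/4)*5334 = -2802524 - (64 - 113/4)*5334 = -2802524 - 143*5334/4 = -2802524 - 1*381381/2 = -2802524 - 381381/2 = -5986429/2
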